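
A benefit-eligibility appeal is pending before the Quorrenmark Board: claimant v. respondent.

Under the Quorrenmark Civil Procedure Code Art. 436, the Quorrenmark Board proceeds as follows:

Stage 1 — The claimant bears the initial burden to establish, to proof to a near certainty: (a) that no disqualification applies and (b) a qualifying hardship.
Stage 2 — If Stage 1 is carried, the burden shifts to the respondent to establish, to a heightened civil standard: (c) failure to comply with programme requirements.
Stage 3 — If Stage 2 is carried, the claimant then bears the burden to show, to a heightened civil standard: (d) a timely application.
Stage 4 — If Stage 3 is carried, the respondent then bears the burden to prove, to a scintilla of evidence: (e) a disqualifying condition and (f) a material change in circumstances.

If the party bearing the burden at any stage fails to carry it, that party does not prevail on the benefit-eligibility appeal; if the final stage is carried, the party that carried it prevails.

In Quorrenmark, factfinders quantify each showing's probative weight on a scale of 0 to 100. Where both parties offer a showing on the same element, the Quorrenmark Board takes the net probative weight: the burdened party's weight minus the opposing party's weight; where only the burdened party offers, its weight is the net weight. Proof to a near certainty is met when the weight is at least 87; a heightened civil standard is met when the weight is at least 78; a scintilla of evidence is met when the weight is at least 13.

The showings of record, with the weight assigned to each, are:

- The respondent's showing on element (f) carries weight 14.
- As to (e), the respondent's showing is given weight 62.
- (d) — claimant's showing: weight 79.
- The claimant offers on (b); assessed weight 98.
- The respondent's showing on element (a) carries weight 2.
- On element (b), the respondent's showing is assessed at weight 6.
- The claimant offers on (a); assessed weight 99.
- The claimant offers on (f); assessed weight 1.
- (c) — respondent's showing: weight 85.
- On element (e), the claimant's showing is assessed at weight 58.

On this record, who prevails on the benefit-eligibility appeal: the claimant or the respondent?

claimant

Stage 1 (claimant, proof to a near certainty, weight is at least 87): (a) net 99−2=97 ≥ 87 — meets; (b) net 98−6=92 ≥ 87 — meets.
  Stage 1 carried; the burden shifts to the respondent.
Stage 2 (respondent, a heightened civil standard, weight is at least 78): (c) 85 ≥ 78 — meets.
  Stage 2 is satisfied; the onus moves to the claimant.
Stage 3 (claimant, a heightened civil standard, weight is at least 78): (d) 79 ≥ 78 — meets.
  The claimant carries Stage 3; the respondent now bears the burden.
Stage 4 (respondent, a scintilla of evidence, weight is at least 13): (e) net 62−58=4 < 13 — fails; (f) net 14−1=13 ≥ 13 — meets.
  Stage 4 not carried; the respondent fails its burden.
The analysis ends at Stage 4; the claimant prevails.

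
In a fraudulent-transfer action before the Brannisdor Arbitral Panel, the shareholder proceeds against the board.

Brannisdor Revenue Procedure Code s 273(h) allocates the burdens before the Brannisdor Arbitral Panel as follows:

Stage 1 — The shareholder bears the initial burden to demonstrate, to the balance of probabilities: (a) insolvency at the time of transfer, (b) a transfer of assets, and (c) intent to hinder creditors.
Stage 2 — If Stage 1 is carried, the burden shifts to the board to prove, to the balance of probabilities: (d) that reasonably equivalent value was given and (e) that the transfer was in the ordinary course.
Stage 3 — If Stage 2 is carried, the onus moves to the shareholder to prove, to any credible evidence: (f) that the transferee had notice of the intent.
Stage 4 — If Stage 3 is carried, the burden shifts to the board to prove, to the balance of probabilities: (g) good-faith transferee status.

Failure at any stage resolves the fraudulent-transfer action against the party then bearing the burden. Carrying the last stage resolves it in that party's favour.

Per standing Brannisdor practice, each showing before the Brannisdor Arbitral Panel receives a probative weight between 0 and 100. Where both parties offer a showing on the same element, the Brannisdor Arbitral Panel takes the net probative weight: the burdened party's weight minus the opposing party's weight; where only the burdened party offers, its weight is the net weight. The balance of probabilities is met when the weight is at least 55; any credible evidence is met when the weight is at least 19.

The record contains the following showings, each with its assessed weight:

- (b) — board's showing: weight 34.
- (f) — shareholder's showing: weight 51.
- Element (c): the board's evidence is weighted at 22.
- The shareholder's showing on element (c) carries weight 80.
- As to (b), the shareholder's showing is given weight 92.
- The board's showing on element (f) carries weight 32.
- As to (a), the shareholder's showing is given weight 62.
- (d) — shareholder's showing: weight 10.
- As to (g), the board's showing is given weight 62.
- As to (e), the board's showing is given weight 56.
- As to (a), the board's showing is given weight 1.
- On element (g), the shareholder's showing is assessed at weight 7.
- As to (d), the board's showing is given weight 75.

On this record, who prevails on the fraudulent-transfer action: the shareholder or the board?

board

Stage 1 — burden on shareholder; standard: the balance of probabilities (weight is at least 55).
    (a): 62 − 1 = 61 ≥ 55 [met]
    (b): 92 − 34 = 58 ≥ 55 [met]
    (c): 80 − 22 = 58 ≥ 55 [met]
  The shareholder carries Stage 1; the board now bears the burden.
Stage 2 — burden on board; standard: the balance of probabilities (weight is at least 55).
    (d): 75 − 10 = 65 ≥ 55 [met]
    (e): 56 ≥ 55 [met]
  Stage 2 carried; the burden shifts to the shareholder.
Stage 3 — burden on shareholder; standard: any credible evidence (weight is at least 19).
    (f): 51 − 32 = 19 ≥ 19 [met]
  Stage 3 carried; the burden shifts to the board.
Stage 4 — burden on board; standard: the balance of probabilities (weight is at least 55).
    (g): 62 − 7 = 55 ≥ 55 [met]
  The board carries the last stage.
Every stage carried; the board prevails.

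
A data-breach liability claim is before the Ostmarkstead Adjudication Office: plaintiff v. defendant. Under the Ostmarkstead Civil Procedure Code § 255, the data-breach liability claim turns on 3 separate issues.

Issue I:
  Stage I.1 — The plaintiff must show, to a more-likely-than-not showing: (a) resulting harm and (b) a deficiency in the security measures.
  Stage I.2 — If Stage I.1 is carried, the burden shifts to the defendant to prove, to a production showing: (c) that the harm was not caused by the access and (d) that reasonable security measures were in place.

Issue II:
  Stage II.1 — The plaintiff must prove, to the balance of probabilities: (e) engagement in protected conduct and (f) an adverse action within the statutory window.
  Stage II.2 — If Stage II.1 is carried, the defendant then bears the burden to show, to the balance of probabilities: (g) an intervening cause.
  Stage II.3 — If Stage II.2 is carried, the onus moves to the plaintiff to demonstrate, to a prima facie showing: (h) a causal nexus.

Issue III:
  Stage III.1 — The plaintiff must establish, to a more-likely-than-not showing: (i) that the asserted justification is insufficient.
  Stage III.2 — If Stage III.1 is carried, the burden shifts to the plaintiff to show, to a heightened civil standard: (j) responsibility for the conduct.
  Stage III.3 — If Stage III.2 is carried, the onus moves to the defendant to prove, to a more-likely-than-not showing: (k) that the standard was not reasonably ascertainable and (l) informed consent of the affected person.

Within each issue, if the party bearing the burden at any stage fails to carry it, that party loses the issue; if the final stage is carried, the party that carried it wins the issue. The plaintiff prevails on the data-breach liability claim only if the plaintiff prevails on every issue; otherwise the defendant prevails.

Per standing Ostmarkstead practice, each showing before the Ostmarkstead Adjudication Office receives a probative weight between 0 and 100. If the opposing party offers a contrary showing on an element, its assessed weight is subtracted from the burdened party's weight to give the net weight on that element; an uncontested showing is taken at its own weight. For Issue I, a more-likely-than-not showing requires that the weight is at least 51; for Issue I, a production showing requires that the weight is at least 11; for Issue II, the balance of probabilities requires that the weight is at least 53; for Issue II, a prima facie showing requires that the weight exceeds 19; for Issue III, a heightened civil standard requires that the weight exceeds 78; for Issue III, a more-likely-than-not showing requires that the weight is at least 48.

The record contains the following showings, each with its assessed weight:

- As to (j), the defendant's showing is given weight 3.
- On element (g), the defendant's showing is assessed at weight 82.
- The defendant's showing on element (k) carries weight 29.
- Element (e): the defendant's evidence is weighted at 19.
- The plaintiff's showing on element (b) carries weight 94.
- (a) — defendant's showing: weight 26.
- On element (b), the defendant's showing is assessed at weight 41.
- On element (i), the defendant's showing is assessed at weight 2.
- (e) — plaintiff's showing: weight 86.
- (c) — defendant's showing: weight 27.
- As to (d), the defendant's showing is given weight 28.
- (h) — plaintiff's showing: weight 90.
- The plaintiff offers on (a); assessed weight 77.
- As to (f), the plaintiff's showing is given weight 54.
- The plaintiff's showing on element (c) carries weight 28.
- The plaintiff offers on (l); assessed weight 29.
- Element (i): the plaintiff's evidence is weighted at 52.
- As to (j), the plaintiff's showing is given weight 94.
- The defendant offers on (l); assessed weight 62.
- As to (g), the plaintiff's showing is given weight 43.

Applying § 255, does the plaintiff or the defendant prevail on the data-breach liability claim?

plaintiff

— Issue I —
Stage I.1 — burden on plaintiff; standard: a more-likely-than-not showing (weight is at least 51).
    (a): 77 − 26 = 51 ≥ 51 [met]
    (b): 94 − 41 = 53 ≥ 51 [met]
  All elements met. The burden passes to the defendant.
Stage I.2 — burden on defendant; standard: a production showing (weight is at least 11).
    (c): 27 − 28 = -1 < 11 [not met]
    (d): 28 ≥ 11 [met]
  The defendant does not carry Stage I.2.
So the plaintiff prevails on this issue.
— Issue II —
At Stage II.1 the plaintiff must meet the balance of probabilities (weight is at least 53): on (e) the weight is 86 less the opposing 19 gives net 67, ≥ 53, so (e) meets the standard; on (f) the weight is 54, which does reach 53, so (f) meets the standard.
  Stage II.1 is satisfied; the onus moves to the defendant.
At Stage II.2 the defendant must meet the balance of probabilities (weight is at least 53): on (g) the weight is 82 less the opposing 43 gives net 39, which does not reach 53, so (g) does not meet the standard.
  The defendant does not carry Stage II.2.
The analysis ends at Stage II.2; the plaintiff prevails on this issue.
— Issue III —
At Stage III.1 the plaintiff must meet a more-likely-than-not showing (weight is at least 48): on (i) the weight is 52 less the opposing 2 gives net 50, ≥ 48, so (i) meets the standard.
  Stage III.1 carried; the burden remains with the plaintiff.
At Stage III.2 the plaintiff must meet a heightened civil standard (weight exceeds 78): on (j) the weight is 94 less the opposing 3 gives net 91, which does exceed 78, so (j) meets the standard.
  The plaintiff carries Stage III.2; the defendant now bears the burden.
At Stage III.3 the defendant must meet a more-likely-than-not showing (weight is at least 48): on (k) the weight is 29, which does not reach 48, so (k) does not meet the standard; on (l) the weight is 62 less the opposing 29 gives net 33, which does not reach 48, so (l) does not meet the standard.
  The defendant does not carry Stage III.3.
The plaintiff prevails on this issue.
Per-issue: Issue I → plaintiff; Issue II → plaintiff; Issue III → plaintiff. The plaintiff must prevail on every issue; overall, the plaintiff prevails.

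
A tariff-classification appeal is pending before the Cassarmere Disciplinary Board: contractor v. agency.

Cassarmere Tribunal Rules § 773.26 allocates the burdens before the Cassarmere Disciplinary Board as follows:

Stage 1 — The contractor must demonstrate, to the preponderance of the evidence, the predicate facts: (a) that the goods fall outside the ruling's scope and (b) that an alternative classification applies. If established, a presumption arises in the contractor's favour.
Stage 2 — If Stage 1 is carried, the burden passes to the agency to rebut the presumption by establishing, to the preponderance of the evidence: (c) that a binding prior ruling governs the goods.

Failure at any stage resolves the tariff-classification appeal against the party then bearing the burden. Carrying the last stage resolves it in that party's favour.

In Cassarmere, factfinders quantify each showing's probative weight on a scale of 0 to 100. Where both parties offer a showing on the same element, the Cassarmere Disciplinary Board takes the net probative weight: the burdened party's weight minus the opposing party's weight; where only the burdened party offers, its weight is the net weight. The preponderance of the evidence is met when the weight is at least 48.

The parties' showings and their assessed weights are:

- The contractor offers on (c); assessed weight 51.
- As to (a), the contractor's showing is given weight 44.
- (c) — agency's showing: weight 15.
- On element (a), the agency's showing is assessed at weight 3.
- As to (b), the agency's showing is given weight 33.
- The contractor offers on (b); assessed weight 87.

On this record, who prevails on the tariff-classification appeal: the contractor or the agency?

Stage 1 — burden on contractor; standard: the preponderance of the evidence (weight is at least 48).
    (a): 44 − 3 = 41 < 48 [not met]
    (b): 87 − 33 = 54 ≥ 48 [met]
  The contractor does not carry Stage 1.
So the agency prevails.

agency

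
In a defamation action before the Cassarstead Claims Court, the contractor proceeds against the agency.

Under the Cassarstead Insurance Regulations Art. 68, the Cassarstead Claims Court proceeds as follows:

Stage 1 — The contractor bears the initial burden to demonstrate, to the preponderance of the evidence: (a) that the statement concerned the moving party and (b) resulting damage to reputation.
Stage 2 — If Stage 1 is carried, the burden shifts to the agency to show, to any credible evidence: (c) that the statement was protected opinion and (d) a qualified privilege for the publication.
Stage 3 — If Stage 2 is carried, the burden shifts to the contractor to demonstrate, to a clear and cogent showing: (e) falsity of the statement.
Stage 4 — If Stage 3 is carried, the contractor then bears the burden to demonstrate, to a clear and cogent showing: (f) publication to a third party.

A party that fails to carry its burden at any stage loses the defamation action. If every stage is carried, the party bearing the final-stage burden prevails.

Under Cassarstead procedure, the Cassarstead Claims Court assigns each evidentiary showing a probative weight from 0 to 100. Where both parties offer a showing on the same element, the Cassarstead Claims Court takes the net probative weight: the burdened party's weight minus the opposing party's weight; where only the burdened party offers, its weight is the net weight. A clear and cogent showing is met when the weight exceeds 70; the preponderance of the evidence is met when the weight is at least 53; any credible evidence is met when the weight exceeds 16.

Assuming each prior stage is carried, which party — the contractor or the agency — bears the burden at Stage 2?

Stage 2's rule assigns the burden to the agency (to any credible evidence).

agency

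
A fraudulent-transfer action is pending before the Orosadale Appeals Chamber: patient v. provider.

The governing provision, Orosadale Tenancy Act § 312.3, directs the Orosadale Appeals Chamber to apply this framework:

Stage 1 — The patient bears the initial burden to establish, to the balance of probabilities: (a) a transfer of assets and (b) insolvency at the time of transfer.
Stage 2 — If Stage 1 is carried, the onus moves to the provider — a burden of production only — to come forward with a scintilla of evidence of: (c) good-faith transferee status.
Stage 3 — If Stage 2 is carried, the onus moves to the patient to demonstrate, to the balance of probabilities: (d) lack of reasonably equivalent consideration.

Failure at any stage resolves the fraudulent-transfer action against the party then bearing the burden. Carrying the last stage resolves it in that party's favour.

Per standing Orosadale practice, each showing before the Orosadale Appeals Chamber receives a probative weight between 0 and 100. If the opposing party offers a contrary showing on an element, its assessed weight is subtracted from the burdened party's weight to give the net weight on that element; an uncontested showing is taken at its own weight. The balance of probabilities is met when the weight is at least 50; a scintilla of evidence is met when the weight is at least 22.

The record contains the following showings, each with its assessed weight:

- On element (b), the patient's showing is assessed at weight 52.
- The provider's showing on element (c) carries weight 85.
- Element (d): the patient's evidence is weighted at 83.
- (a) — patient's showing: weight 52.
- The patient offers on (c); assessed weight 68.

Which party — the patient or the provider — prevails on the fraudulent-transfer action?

Stage 1 — burden on patient; standard: the balance of probabilities (weight is at least 50).
    (a): 52 ≥ 50 [met]
    (b): 52 ≥ 50 [met]
  The patient carries Stage 1; the provider now bears the burden.
Stage 2 — burden on provider; standard: a scintilla of evidence (weight is at least 22).
    (c): 85 − 68 = 17 < 22 [not met]
  The provider does not carry Stage 2.
So the patient prevails.

patient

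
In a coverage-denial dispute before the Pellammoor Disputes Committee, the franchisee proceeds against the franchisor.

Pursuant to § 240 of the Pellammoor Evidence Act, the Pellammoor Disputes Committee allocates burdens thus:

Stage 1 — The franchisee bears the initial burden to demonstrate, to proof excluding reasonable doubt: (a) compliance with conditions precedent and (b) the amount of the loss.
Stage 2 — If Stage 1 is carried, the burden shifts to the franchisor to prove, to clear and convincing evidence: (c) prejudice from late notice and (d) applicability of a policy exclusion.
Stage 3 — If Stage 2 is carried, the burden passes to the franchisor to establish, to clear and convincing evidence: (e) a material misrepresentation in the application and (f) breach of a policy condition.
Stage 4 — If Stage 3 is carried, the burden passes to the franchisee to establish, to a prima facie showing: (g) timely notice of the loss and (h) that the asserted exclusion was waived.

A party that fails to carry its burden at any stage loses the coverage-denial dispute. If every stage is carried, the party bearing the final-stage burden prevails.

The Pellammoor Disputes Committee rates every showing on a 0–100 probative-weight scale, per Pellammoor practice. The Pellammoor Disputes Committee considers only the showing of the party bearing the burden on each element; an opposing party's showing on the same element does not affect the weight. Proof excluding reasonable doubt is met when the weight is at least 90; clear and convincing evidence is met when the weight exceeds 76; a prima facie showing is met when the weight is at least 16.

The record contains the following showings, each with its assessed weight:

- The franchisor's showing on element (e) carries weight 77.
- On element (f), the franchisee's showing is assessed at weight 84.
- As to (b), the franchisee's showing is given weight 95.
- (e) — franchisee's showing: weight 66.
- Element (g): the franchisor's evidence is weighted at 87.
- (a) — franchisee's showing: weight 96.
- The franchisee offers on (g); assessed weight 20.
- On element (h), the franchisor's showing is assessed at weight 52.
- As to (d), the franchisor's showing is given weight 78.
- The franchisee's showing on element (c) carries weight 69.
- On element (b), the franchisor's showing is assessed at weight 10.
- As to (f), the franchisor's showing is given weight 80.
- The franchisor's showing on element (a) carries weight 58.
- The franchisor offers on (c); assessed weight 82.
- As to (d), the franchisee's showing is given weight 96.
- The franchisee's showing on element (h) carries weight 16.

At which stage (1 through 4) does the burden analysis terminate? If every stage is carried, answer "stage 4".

At Stage 1 the franchisee must meet proof excluding reasonable doubt (weight is at least 90): on (a) the weight is 96 (the franchisor's 58 is given no effect), which does reach 90, so (a) meets the standard; on (b) the weight is 95 (the franchisor's 10 is given no effect), ≥ 90, so (b) meets the standard.
  Stage 1 is satisfied; the onus moves to the franchisor.
At Stage 2 the franchisor must meet clear and convincing evidence (weight exceeds 76): on (c) the weight is 82 (the franchisee's 69 is given no effect), > 76, so (c) meets the standard; on (d) the weight is 78 (the franchisee's 96 is given no effect), > 76, so (d) meets the standard.
  Stage 2 carried; the burden remains with the franchisor.
At Stage 3 the franchisor must meet clear and convincing evidence (weight exceeds 76): on (e) the weight is 77 (the franchisee's 66 is given no effect), which does exceed 76, so (e) meets the standard; on (f) the weight is 80 (the franchisee's 84 is given no effect), > 76, so (f) meets the standard.
  Stage 3 is satisfied; the onus moves to the franchisee.
At Stage 4 the franchisee must meet a prima facie showing (weight is at least 16): on (g) the weight is 20 (the franchisor's 87 is given no effect), which does reach 16, so (g) meets the standard; on (h) the weight is 16 (the franchisor's 52 is given no effect), which does reach 16, so (h) meets the standard.
  Stage 4 carried; the final stage is satisfied.
All stages carried — the franchisee prevails.

stage 4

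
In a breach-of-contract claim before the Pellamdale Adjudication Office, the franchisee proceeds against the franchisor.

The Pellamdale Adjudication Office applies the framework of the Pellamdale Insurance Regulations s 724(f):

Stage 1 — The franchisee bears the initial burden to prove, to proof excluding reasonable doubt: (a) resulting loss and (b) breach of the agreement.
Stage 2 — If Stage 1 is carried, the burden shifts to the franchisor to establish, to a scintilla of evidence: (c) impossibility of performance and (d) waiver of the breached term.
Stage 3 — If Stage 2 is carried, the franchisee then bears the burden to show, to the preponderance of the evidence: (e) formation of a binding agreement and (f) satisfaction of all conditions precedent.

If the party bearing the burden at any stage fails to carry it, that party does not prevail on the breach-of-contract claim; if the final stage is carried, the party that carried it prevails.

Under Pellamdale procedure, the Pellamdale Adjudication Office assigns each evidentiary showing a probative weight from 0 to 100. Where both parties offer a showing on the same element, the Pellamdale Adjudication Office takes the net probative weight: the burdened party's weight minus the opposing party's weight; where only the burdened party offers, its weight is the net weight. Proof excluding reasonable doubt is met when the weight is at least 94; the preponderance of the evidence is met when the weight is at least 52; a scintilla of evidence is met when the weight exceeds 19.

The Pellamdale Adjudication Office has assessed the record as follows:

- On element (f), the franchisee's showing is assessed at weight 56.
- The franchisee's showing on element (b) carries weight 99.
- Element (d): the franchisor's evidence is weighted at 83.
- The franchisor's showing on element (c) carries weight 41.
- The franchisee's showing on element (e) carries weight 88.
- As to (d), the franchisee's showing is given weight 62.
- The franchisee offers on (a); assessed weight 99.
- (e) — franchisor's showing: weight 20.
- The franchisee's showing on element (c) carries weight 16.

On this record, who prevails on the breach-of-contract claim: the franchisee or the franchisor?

franchisee

Stage 1 (franchisee, proof excluding reasonable doubt, weight is at least 94): (a) 99 ≥ 94 — meets; (b) 99 ≥ 94 — meets.
  The franchisee carries Stage 1; the franchisor now bears the burden.
Stage 2 (franchisor, a scintilla of evidence, weight exceeds 19): (c) net 41−16=25 > 19 — meets; (d) net 83−62=21 > 19 — meets.
  The franchisor carries Stage 2; the franchisee now bears the burden.
Stage 3 (franchisee, the preponderance of the evidence, weight is at least 52): (e) net 88−20=68 ≥ 52 — meets; (f) 56 ≥ 52 — meets.
  All elements met at the final stage.
With every stage satisfied, the franchisee prevails.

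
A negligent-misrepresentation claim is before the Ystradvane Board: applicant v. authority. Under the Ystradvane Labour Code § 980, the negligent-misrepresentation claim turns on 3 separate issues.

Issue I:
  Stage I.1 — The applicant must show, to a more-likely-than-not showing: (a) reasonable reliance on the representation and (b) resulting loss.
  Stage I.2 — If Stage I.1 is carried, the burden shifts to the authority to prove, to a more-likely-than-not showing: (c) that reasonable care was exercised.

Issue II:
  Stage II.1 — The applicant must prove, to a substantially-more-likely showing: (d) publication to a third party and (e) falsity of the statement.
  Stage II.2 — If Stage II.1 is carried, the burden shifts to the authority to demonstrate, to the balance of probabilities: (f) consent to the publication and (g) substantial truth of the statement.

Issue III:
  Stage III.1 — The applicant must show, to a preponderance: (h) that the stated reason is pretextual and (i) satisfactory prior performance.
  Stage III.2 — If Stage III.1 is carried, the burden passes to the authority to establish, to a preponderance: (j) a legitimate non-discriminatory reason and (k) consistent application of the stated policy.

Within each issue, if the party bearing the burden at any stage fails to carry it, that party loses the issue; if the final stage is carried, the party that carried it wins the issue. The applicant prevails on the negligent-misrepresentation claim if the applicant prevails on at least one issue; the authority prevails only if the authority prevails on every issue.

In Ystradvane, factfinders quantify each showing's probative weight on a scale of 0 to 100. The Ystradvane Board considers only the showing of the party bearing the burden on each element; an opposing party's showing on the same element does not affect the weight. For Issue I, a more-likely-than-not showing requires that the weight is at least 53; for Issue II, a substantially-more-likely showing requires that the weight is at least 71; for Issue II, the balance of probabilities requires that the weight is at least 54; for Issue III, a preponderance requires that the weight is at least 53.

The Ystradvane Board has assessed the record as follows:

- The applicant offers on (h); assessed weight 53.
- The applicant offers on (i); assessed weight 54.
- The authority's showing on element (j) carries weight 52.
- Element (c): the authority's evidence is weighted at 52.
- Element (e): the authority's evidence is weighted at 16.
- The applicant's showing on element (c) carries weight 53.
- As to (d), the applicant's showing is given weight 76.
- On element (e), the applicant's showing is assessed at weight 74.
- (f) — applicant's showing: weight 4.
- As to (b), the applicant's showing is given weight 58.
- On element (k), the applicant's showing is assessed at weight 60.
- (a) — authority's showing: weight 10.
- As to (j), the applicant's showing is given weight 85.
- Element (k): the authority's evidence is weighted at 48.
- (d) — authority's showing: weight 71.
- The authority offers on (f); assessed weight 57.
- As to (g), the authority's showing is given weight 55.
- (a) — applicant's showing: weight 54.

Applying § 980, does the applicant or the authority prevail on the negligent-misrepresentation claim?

applicant

— Issue I —
Stage I.1 — burden on applicant; standard: a more-likely-than-not showing (weight is at least 53).
    (a): 54 (authority's 10 disregarded) ≥ 53 [met]
    (b): 58 ≥ 53 [met]
  The applicant carries Stage I.1; the authority now bears the burden.
Stage I.2 — burden on authority; standard: a more-likely-than-not showing (weight is at least 53).
    (c): 52 (applicant's 53 disregarded) < 53 [not met]
  Stage I.2 not carried; the authority fails its burden.
The applicant prevails on this issue.
— Issue II —
At Stage II.1 the applicant must meet a substantially-more-likely showing (weight is at least 71): on (d) the weight is 76 (the authority's 71 is given no effect), ≥ 71, so (d) meets the standard; on (e) the weight is 74 (the authority's 16 is given no effect), ≥ 71, so (e) meets the standard.
  All elements met. The burden passes to the authority.
At Stage II.2 the authority must meet the balance of probabilities (weight is at least 54): on (f) the weight is 57 (the applicant's 4 is given no effect), which does reach 54, so (f) meets the standard; on (g) the weight is 55, which does reach 54, so (g) meets the standard.
  All elements met at the final stage.
All stages carried — the authority prevails on this issue.
— Issue III —
Stage III.1 (applicant, a preponderance, weight is at least 53): (h) 53 ≥ 53 — meets; (i) 54 ≥ 53 — meets.
  The applicant carries Stage III.1; the authority now bears the burden.
Stage III.2 (authority, a preponderance, weight is at least 53): (j) 52 (applicant's 85 disregarded) < 53 — fails; (k) 48 (applicant's 60 disregarded) < 53 — fails.
  Not every element is met, so the authority fails to carry Stage III.2.
So the applicant prevails on this issue.
Per-issue: Issue I → applicant; Issue II → authority; Issue III → applicant. The applicant must prevail on at least one issue; overall, the applicant prevails.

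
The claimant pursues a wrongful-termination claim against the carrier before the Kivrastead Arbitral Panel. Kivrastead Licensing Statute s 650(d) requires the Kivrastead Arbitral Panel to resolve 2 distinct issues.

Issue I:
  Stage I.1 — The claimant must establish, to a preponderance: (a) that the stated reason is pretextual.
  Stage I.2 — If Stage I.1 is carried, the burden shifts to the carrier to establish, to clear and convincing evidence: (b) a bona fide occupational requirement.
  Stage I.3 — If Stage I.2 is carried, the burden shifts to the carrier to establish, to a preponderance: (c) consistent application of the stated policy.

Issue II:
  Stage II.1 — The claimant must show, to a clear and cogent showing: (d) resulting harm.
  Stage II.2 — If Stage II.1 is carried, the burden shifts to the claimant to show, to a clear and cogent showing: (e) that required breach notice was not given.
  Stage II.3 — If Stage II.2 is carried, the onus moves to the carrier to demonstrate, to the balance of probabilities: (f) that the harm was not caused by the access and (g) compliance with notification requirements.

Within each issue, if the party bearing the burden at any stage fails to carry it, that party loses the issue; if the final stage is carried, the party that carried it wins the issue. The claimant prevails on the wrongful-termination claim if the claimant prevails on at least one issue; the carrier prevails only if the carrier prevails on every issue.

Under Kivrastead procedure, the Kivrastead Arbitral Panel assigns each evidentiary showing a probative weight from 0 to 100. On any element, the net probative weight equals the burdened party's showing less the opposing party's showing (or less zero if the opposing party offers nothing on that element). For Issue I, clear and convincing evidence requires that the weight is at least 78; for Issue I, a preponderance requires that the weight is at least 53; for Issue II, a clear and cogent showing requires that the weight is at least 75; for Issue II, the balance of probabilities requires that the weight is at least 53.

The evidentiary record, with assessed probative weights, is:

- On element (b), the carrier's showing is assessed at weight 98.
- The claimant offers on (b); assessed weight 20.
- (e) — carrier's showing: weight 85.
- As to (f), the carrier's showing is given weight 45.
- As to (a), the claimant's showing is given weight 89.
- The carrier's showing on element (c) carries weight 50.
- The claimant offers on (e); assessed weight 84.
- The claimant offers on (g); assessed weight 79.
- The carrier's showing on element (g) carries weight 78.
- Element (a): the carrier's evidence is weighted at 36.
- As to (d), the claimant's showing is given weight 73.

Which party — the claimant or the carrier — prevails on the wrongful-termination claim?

— Issue I —
Stage I.1 — burden on claimant; standard: a preponderance (weight is at least 53).
    (a): 89 − 36 = 53 ≥ 53 [met]
  The claimant carries Stage I.1; the carrier now bears the burden.
Stage I.2 — burden on carrier; standard: clear and convincing evidence (weight is at least 78).
    (b): 98 − 20 = 78 ≥ 78 [met]
  All elements met. The carrier retains the burden for Stage I.3.
Stage I.3 — burden on carrier; standard: a preponderance (weight is at least 53).
    (c): 50 < 53 [not met]
  The carrier does not carry Stage I.3.
The analysis ends at Stage I.3; the claimant prevails on this issue.
— Issue II —
At Stage II.1 the claimant must meet a clear and cogent showing (weight is at least 75): on (d) the weight is 73, < 75, so (d) does not meet the standard.
  Stage II.1 not carried; the claimant fails its burden.
The analysis ends at Stage II.1; the carrier prevails on this issue.
Per-issue: Issue I → claimant; Issue II → carrier. The claimant must prevail on at least one issue; overall, the claimant prevails.

claimant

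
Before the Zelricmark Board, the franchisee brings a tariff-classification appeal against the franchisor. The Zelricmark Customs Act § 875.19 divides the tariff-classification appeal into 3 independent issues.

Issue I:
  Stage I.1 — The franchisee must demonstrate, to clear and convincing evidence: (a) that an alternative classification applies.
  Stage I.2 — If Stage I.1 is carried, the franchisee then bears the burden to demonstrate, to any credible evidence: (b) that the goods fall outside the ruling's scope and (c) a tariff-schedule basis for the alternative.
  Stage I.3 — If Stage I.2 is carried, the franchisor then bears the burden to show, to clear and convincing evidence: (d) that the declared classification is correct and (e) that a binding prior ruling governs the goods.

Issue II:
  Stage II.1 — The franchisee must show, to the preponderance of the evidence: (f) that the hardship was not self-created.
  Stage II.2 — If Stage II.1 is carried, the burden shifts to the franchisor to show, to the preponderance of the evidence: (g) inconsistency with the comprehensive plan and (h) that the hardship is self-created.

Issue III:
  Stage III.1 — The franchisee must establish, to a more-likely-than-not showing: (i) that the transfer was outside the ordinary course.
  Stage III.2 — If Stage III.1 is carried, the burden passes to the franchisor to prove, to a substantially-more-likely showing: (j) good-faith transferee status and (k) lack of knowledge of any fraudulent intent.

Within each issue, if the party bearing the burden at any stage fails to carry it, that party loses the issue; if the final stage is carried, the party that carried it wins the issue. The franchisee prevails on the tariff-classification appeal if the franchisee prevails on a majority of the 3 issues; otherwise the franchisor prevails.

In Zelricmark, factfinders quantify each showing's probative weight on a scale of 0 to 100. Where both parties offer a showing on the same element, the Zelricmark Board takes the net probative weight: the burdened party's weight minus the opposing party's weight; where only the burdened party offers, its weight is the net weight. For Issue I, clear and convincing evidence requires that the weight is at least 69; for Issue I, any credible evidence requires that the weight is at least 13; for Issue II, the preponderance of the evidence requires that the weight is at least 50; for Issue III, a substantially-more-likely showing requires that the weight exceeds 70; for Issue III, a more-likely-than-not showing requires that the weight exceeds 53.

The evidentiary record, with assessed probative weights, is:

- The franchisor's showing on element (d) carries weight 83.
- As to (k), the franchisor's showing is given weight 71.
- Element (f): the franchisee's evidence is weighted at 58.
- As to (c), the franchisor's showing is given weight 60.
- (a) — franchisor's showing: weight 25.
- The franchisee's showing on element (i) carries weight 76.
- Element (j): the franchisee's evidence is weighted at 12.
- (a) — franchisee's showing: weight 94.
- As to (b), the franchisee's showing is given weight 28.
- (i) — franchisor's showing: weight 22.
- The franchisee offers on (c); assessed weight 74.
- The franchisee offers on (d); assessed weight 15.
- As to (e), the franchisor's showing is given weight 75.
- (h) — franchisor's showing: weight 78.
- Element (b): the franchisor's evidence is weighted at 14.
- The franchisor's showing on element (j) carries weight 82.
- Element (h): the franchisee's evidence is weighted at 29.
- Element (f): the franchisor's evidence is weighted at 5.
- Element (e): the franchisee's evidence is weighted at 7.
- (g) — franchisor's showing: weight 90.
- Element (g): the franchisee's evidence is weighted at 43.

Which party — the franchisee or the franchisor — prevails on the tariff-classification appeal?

— Issue I —
Stage I.1 — burden on franchisee; standard: clear and convincing evidence (weight is at least 69).
    (a): 94 − 25 = 69 ≥ 69 [met]
  Stage I.1 is satisfied; the franchisee continues to bear the burden.
Stage I.2 — burden on franchisee; standard: any credible evidence (weight is at least 13).
    (b): 28 − 14 = 14 ≥ 13 [met]
    (c): 74 − 60 = 14 ≥ 13 [met]
  Stage I.2 is satisfied; the onus moves to the franchisor.
Stage I.3 — burden on franchisor; standard: clear and convincing evidence (weight is at least 69).
    (d): 83 − 15 = 68 < 69 [not met]
    (e): 75 − 7 = 68 < 69 [not met]
  Stage I.3 not carried; the franchisor fails its burden.
So the franchisee prevails on this issue.
— Issue II —
At Stage II.1 the franchisee must meet the preponderance of the evidence (weight is at least 50): on (f) the weight is 58 less the opposing 5 gives net 53, ≥ 50, so (f) meets the standard.
  The franchisee carries Stage II.1; the franchisor now bears the burden.
At Stage II.2 the franchisor must meet the preponderance of the evidence (weight is at least 50): on (g) the weight is 90 less the opposing 43 gives net 47, < 50, so (g) does not meet the standard; on (h) the weight is 78 less the opposing 29 gives net 49, which does not reach 50, so (h) does not meet the standard.
  Stage II.2 not carried; the franchisor fails its burden.
The analysis ends at Stage II.2; the franchisee prevails on this issue.
— Issue III —
Stage III.1 — burden on franchisee; standard: a more-likely-than-not showing (weight exceeds 53).
    (i): 76 − 22 = 54 > 53 [met]
  The franchisee carries Stage III.1; the franchisor now bears the burden.
Stage III.2 — burden on franchisor; standard: a substantially-more-likely showing (weight exceeds 70).
    (j): 82 − 12 = 70 ≤ 70 [not met]
    (k): 71 > 70 [met]
  The franchisor does not carry Stage III.2.
The franchisee prevails on this issue.
Per-issue: Issue I → franchisee; Issue II → franchisee; Issue III → franchisee. The franchisee must prevail on a majority of issues; overall, the franchisee prevails.

franchisee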